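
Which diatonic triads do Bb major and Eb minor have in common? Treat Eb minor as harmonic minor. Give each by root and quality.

Bb

Triads in Bb major: Bb (I), Cm (ii), Dm (iii), Eb (IV), F (V), Gm (vi), Adim (vii°).
Triads in Eb minor (harmonic minor): Ebm (i), Fdim (ii°), Gbaug (III+), Abm (iv), Bb (V), Cb (VI), Ddim (vii°).
Shared triads with their functions: Bb (I in Bb major, V in Eb minor).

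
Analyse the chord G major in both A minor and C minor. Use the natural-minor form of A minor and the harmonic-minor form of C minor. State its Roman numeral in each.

The scale of A minor (natural minor) is A B C D E F G; G is degree 7, and the triad built there (G-B-D) is major, so it is VII.
The scale of C minor (harmonic minor) is C D Eb F G Ab B; G is degree 5, and the triad built there (G-B-D) is major, so it is V.

VII in A minor; V in C minor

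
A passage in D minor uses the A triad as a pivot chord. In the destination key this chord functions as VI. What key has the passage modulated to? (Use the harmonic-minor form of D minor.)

C# minor

The numeral VI denotes a major triad on scale degree 6. With A on degree 6, the tonic of the new key is C#.
Degree 6 carries a major triad in minor keys, so the destination is C# minor.
Check: the diatonic triads of C# minor (natural minor) are C#m (i), D#dim (ii°), E (III), F#m (iv), G#m (v), A (VI), B (VII) — A is indeed VI.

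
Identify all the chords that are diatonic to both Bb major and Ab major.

Triads in Bb major: Bb major (I), C minor (ii), D minor (iii), Eb major (IV), F major (V), G minor (vi), A diminished (vii°).
Triads in Ab major: Ab major (I), Bb minor (ii), C minor (iii), Db major (IV), Eb major (V), F minor (vi), G diminished (vii°).
Shared triads with their functions: C minor (ii in Bb major, iii in Ab major); Eb major (IV in Bb major, V in Ab major).

Cm, Eb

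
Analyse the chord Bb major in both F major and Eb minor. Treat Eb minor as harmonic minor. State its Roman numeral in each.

IV in F major; V in Eb minor

The scale of F major is F G A Bb C D E; Bb is degree 4, and the triad built there (Bb-D-F) is major, so it is IV.
The scale of Eb minor (harmonic minor) is Eb F Gb Ab Bb Cb D; Bb is degree 5, and the triad built there (Bb-D-F) is major, so it is V.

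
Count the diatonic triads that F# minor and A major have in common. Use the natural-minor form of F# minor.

Diatonic triads of F# minor (natural minor): F#m (i), G#dim (ii°), A (III), Bm (iv), C#m (v), D (VI), E (VII).
Diatonic triads of A major: A (I), Bm (ii), C#m (iii), D (IV), E (V), F#m (vi), G#dim (vii°).
Matching root and quality in both lists: F#m, G#dim, A, Bm, C#m, D, E.
That gives 7 common triads.

7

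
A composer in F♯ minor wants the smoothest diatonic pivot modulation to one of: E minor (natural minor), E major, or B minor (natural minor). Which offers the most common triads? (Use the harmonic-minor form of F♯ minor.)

B minor

Triads of F♯ minor (harmonic minor): F♯m (i), G♯dim (ii°), Aaug (III+), Bm (iv), C♯ (V), D (VI), E♯dim (vii°).
E minor (natural minor) shares 2: Bm, D.
E major shares 1: F♯m.
B minor (natural minor) shares 3: F♯m, Bm, D.
The most common triads (3) are shared with B minor.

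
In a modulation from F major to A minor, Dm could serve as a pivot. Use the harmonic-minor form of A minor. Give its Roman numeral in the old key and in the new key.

The scale of F major is F G A B♭ C D E; D is degree 6, and the triad built there (D-F-A) is minor, so it is vi.
The scale of A minor (harmonic minor) is A B C D E F G♯; D is degree 4, and the triad built there (D-F-A) is minor, so it is iv.

vi in F major; iv in A minor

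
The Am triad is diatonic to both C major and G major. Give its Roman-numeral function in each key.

vi in C major; ii in G major

The scale of C major is C D E F G A B; A is degree 6, and the triad built there (A-C-E) is minor, so it is vi.
The scale of G major is G A B C D E F#; A is degree 2, and the triad built there (A-C-E) is minor, so it is ii.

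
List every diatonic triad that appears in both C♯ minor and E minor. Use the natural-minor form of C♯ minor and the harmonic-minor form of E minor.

D♯dim, B

Triads in C♯ minor (natural minor): C♯ minor (i), D♯ diminished (ii°), E major (III), F♯ minor (iv), G♯ minor (v), A major (VI), B major (VII).
Triads in E minor (harmonic minor): E minor (i), F♯ diminished (ii°), G augmented (III+), A minor (iv), B major (V), C major (VI), D♯ diminished (vii°).
Shared triads with their functions: D♯ diminished (ii° in C♯ minor, vii° in E minor); B major (VII in C♯ minor, V in E minor).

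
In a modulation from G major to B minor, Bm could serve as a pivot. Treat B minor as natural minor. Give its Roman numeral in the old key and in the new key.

The scale of G major is G A B C D E F#; B is degree 3, and the triad built there (B-D-F#) is minor, so it is iii.
The scale of B minor (natural minor) is B C# D E F# G A; B is degree 1, and the triad built there (B-D-F#) is minor, so it is i.

iii in G major; i in B minor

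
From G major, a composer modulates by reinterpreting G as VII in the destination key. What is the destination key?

A minor

The numeral VII denotes a major triad on scale degree 7. With G on degree 7, the tonic of the new key is A.
Degree 7 carries a major triad in natural-minor keys, so the destination is A minor.
Check: the diatonic triads of A minor (natural minor) are Am (i), Bdim (ii°), C (III), Dm (iv), Em (v), F (VI), G (VII) — G is indeed VII.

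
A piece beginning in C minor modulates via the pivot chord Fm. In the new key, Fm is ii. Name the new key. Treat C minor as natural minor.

Eb major

The numeral ii denotes a minor triad on scale degree 2. With F on degree 2, the tonic of the new key is Eb.
Degree 2 carries a minor triad in major keys, so the destination is Eb major.
Check: the diatonic triads of Eb major are Eb (I), Fm (ii), Gm (iii), Ab (IV), Bb (V), Cm (vi), Ddim (vii°) — Fm is indeed ii.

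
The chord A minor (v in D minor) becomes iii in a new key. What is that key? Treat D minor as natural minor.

F major

The numeral iii denotes a minor triad on scale degree 3. With A on degree 3, the tonic of the new key is F.
Degree 3 carries a minor triad in major keys, so the destination is F major.
Check: the diatonic triads of F major are F (I), Gm (ii), Am (iii), Bb (IV), C (V), Dm (vi), Edim (vii°) — A minor is indeed iii.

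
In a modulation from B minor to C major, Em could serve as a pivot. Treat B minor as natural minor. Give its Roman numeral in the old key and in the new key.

The scale of B minor (natural minor) is B C# D E F# G A; E is degree 4, and the triad built there (E-G-B) is minor, so it is iv.
The scale of C major is C D E F G A B; E is degree 3, and the triad built there (E-G-B) is minor, so it is iii.

iv in B minor; iii in C major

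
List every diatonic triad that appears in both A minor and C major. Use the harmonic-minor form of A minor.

Am, Bdim, Dm, F

Triads in A minor (harmonic minor): A minor (i), B diminished (ii°), C augmented (III+), D minor (iv), E major (V), F major (VI), G# diminished (vii°).
Triads in C major: C major (I), D minor (ii), E minor (iii), F major (IV), G major (V), A minor (vi), B diminished (vii°).
Shared triads with their functions: A minor (i in A minor, vi in C major); B diminished (ii° in A minor, vii° in C major); D minor (iv in A minor, ii in C major); F major (VI in A minor, IV in C major).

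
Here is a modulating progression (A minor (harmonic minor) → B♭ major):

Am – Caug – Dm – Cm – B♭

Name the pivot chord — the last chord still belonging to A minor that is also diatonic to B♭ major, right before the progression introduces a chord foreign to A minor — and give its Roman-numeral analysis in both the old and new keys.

Dm — iv in A minor, iii in B♭ major

Chords diatonic to A minor: Am, Bdim, Caug, Dm, E, F, G♯dim.
Reading the progression, the first chord not in that set is Cm, so the modulation leaves A minor there.
The chord immediately before Cm is Dm, which is diatonic to both keys: iv in A minor and iii in B♭ major.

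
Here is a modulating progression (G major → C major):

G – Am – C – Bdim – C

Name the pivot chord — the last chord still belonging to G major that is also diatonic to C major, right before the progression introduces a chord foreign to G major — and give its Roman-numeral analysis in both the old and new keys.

Chords diatonic to G major: G, Am, Bm, C, D, Em, F#dim.
Reading the progression, the first chord not in that set is Bdim, so the modulation leaves G major there.
The chord immediately before Bdim is C, which is diatonic to both keys: IV in G major and I in C major.

C — IV in G major, I in C major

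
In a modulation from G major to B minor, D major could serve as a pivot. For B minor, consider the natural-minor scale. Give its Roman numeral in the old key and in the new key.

The scale of G major is G A B C D E F#; D is degree 5, and the triad built there (D-F#-A) is major, so it is V.
The scale of B minor (natural minor) is B C# D E F# G A; D is degree 3, and the triad built there (D-F#-A) is major, so it is III.

V in G major; III in B minor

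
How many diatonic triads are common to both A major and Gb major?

0

Diatonic triads of A major: A (I), Bm (ii), C#m (iii), D (IV), E (V), F#m (vi), G#dim (vii°).
Diatonic triads of Gb major: Gb (I), Abm (ii), Bbm (iii), Cb (IV), Db (V), Ebm (vi), Fdim (vii°).
No triad has the same root and quality in both keys.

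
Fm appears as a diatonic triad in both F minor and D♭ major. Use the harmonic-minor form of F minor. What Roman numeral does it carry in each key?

i in F minor; iii in D♭ major

The scale of F minor (harmonic minor) is F G A♭ B♭ C D♭ E; F is degree 1, and the triad built there (F-A♭-C) is minor, so it is i.
The scale of D♭ major is D♭ E♭ F G♭ A♭ B♭ C; F is degree 3, and the triad built there (F-A♭-C) is minor, so it is iii.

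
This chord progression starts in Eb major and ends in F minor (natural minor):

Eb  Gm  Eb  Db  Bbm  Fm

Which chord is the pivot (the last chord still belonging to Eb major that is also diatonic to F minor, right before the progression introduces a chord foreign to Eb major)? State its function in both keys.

Chords diatonic to Eb major: Eb, Fm, Gm, Ab, Bb, Cm, Ddim.
Reading the progression, the first chord not in that set is Db, so the modulation leaves Eb major there.
The chord immediately before Db is Eb, which is diatonic to both keys: I in Eb major and VII in F minor.

Eb — I in Eb major, VII in F minor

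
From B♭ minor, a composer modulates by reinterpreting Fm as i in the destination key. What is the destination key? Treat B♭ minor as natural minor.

F minor

The numeral i denotes a minor triad on scale degree 1. With F on degree 1, the tonic of the new key is F.
Degree 1 carries a minor triad in minor keys, so the destination is F minor.
Check: the diatonic triads of F minor (natural minor) are Fm (i), Gdim (ii°), A♭ (III), B♭m (iv), Cm (v), D♭ (VI), E♭ (VII) — Fm is indeed i.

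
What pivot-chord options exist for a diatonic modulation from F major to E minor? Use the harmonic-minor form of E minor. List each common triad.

Triads in F major: F (I), Gm (ii), Am (iii), Bb (IV), C (V), Dm (vi), Edim (vii°).
Triads in E minor (harmonic minor): Em (i), F#dim (ii°), Gaug (III+), Am (iv), B (V), C (VI), D#dim (vii°).
Shared triads with their functions: Am (iii in F major, iv in E minor); C (V in F major, VI in E minor).

Am, C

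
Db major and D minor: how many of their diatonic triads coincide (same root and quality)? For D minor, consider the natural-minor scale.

Diatonic triads of Db major: Db (I), Ebm (ii), Fm (iii), Gb (IV), Ab (V), Bbm (vi), Cdim (vii°).
Diatonic triads of D minor (natural minor): Dm (i), Edim (ii°), F (III), Gm (iv), Am (v), Bb (VI), C (VII).
No triad has the same root and quality in both keys.

0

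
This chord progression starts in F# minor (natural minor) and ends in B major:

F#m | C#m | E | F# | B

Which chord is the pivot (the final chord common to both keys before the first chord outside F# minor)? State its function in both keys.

Chords diatonic to F# minor: F#m, G#dim, A, Bm, C#m, D, E.
Reading the progression, the first chord not in that set is F#, so the modulation leaves F# minor there.
The chord immediately before F# is E, which is diatonic to both keys: VII in F# minor and IV in B major.

E — VII in F# minor, IV in B major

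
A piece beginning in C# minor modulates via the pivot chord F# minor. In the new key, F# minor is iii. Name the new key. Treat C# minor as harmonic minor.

D major

The numeral iii denotes a minor triad on scale degree 3. With F# on degree 3, the tonic of the new key is D.
Degree 3 carries a minor triad in major keys, so the destination is D major.
Check: the diatonic triads of D major are D (I), Em (ii), F#m (iii), G (IV), A (V), Bm (vi), C#dim (vii°) — F# minor is indeed iii.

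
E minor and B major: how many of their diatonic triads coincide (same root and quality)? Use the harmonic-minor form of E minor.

Diatonic triads of E minor (harmonic minor): E minor (i), F# diminished (ii°), G augmented (III+), A minor (iv), B major (V), C major (VI), D# diminished (vii°).
Diatonic triads of B major: B major (I), C# minor (ii), D# minor (iii), E major (IV), F# major (V), G# minor (vi), A# diminished (vii°).
Matching root and quality in both lists: B major.
That gives 1 common triad.

1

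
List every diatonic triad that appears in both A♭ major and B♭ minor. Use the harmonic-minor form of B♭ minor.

Triads in A♭ major: A♭ (I), B♭m (ii), Cm (iii), D♭ (IV), E♭ (V), Fm (vi), Gdim (vii°).
Triads in B♭ minor (harmonic minor): B♭m (i), Cdim (ii°), D♭aug (III+), E♭m (iv), F (V), G♭ (VI), Adim (vii°).
Shared triads with their functions: B♭m (ii in A♭ major, i in B♭ minor).

B♭m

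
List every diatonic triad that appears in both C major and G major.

Triads in C major: C (I), Dm (ii), Em (iii), F (IV), G (V), Am (vi), Bdim (vii°).
Triads in G major: G (I), Am (ii), Bm (iii), C (IV), D (V), Em (vi), F♯dim (vii°).
Shared triads with their functions: C (I in C major, IV in G major); Em (iii in C major, vi in G major); G (V in C major, I in G major); Am (vi in C major, ii in G major).

C, Em, G, Am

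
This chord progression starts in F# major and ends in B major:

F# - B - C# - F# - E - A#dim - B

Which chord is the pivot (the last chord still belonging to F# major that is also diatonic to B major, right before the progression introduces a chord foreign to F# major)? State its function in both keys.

F# — I in F# major, V in B major

Chords diatonic to F# major: F#, G#m, A#m, B, C#, D#m, E#dim.
Reading the progression, the first chord not in that set is E, so the modulation leaves F# major there.
The chord immediately before E is F#, which is diatonic to both keys: I in F# major and V in B major.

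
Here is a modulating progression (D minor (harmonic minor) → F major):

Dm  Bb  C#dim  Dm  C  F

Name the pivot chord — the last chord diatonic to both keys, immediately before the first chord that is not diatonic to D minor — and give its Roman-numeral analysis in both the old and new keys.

Chords diatonic to D minor: Dm, Edim, Faug, Gm, A, Bb, C#dim.
Reading the progression, the first chord not in that set is C, so the modulation leaves D minor there.
The chord immediately before C is Dm, which is diatonic to both keys: i in D minor and vi in F major.

Dm — i in D minor, vi in F major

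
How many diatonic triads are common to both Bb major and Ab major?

Diatonic triads of Bb major: Bb (I), Cm (ii), Dm (iii), Eb (IV), F (V), Gm (vi), Adim (vii°).
Diatonic triads of Ab major: Ab (I), Bbm (ii), Cm (iii), Db (IV), Eb (V), Fm (vi), Gdim (vii°).
Matching root and quality in both lists: Cm, Eb.
That gives 2 common triads.

2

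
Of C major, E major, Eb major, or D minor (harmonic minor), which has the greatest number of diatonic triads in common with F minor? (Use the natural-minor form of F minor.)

Eb major

Triads of F minor (natural minor): F minor (i), G diminished (ii°), Ab major (III), Bb minor (iv), C minor (v), Db major (VI), Eb major (VII).
C major shares 0: none.
E major shares 0: none.
Eb major shares 4: Fm, Ab, Cm, Eb.
D minor (harmonic minor) shares 0: none.
The most common triads (4) are shared with Eb major.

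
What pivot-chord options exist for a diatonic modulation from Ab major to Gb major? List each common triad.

Bbm, Db

Triads in Ab major: Ab major (I), Bb minor (ii), C minor (iii), Db major (IV), Eb major (V), F minor (vi), G diminished (vii°).
Triads in Gb major: Gb major (I), Ab minor (ii), Bb minor (iii), Cb major (IV), Db major (V), Eb minor (vi), F diminished (vii°).
Shared triads with their functions: Bb minor (ii in Ab major, iii in Gb major); Db major (IV in Ab major, V in Gb major).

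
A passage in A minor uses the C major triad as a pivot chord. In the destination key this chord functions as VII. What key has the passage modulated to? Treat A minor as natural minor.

D minor

The numeral VII denotes a major triad on scale degree 7. With C on degree 7, the tonic of the new key is D.
Degree 7 carries a major triad in natural-minor keys, so the destination is D minor.
Check: the diatonic triads of D minor (natural minor) are Dm (i), Edim (ii°), F (III), Gm (iv), Am (v), B♭ (VI), C (VII) — C major is indeed VII.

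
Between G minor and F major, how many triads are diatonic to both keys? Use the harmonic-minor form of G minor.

1

Diatonic triads of G minor (harmonic minor): G minor (i), A diminished (ii°), B♭ augmented (III+), C minor (iv), D major (V), E♭ major (VI), F♯ diminished (vii°).
Diatonic triads of F major: F major (I), G minor (ii), A minor (iii), B♭ major (IV), C major (V), D minor (vi), E diminished (vii°).
Matching root and quality in both lists: G minor.
That gives 1 common triad.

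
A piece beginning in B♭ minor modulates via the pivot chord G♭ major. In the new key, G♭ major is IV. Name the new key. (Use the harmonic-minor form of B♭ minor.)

D♭ major

The numeral IV denotes a major triad on scale degree 4. With G♭ on degree 4, the tonic of the new key is D♭.
Degree 4 carries a major triad in major keys, so the destination is D♭ major.
Check: the diatonic triads of D♭ major are D♭ (I), E♭m (ii), Fm (iii), G♭ (IV), A♭ (V), B♭m (vi), Cdim (vii°) — G♭ major is indeed IV.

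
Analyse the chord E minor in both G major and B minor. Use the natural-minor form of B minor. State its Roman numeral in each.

vi in G major; iv in B minor

The scale of G major is G A B C D E F#; E is degree 6, and the triad built there (E-G-B) is minor, so it is vi.
The scale of B minor (natural minor) is B C# D E F# G A; E is degree 4, and the triad built there (E-G-B) is minor, so it is iv.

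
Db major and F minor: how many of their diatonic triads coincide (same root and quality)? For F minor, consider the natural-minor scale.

Diatonic triads of Db major: Db (I), Ebm (ii), Fm (iii), Gb (IV), Ab (V), Bbm (vi), Cdim (vii°).
Diatonic triads of F minor (natural minor): Fm (i), Gdim (ii°), Ab (III), Bbm (iv), Cm (v), Db (VI), Eb (VII).
Matching root and quality in both lists: Db, Fm, Ab, Bbm.
That gives 4 common triads.

4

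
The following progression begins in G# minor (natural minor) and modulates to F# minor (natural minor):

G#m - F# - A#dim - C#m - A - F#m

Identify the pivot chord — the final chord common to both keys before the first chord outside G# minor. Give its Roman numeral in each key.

Chords diatonic to G# minor: G#m, A#dim, B, C#m, D#m, E, F#.
Reading the progression, the first chord not in that set is A, so the modulation leaves G# minor there.
The chord immediately before A is C#m, which is diatonic to both keys: iv in G# minor and v in F# minor.

C#m — iv in G# minor, v in F# minor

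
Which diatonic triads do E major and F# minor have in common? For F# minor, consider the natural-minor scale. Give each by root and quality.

Triads in E major: E major (I), F# minor (ii), G# minor (iii), A major (IV), B major (V), C# minor (vi), D# diminished (vii°).
Triads in F# minor (natural minor): F# minor (i), G# diminished (ii°), A major (III), B minor (iv), C# minor (v), D major (VI), E major (VII).
Shared triads with their functions: E major (I in E major, VII in F# minor); F# minor (ii in E major, i in F# minor); A major (IV in E major, III in F# minor); C# minor (vi in E major, v in F# minor).

E, F#m, A, C#m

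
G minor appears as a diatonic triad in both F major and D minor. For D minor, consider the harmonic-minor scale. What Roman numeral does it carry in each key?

ii in F major; iv in D minor

The scale of F major is F G A B♭ C D E; G is degree 2, and the triad built there (G-B♭-D) is minor, so it is ii.
The scale of D minor (harmonic minor) is D E F G A B♭ C♯; G is degree 4, and the triad built there (G-B♭-D) is minor, so it is iv.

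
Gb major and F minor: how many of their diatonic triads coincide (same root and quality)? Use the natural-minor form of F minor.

2

Diatonic triads of Gb major: Gb major (I), Ab minor (ii), Bb minor (iii), Cb major (IV), Db major (V), Eb minor (vi), F diminished (vii°).
Diatonic triads of F minor (natural minor): F minor (i), G diminished (ii°), Ab major (III), Bb minor (iv), C minor (v), Db major (VI), Eb major (VII).
Matching root and quality in both lists: Bb minor, Db major.
That gives 2 common triads.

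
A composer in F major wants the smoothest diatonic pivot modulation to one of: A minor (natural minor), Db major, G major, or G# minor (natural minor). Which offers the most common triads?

A minor

Triads of F major: F major (I), G minor (ii), A minor (iii), Bb major (IV), C major (V), D minor (vi), E diminished (vii°).
A minor (natural minor) shares 4: F, Am, C, Dm.
Db major shares 0: none.
G major shares 2: Am, C.
G# minor (natural minor) shares 0: none.
The most common triads (4) are shared with A minor.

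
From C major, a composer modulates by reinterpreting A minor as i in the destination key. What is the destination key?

The numeral i denotes a minor triad on scale degree 1. With A on degree 1, the tonic of the new key is A.
Degree 1 carries a minor triad in minor keys, so the destination is A minor.
Check: the diatonic triads of A minor (natural minor) are Am (i), Bdim (ii°), C (III), Dm (iv), Em (v), F (VI), G (VII) — A minor is indeed i.

A minor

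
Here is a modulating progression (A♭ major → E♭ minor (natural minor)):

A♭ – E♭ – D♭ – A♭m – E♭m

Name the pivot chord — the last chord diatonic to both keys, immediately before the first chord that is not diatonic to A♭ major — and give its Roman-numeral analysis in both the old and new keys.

D♭ — IV in A♭ major, VII in E♭ minor

Chords diatonic to A♭ major: A♭, B♭m, Cm, D♭, E♭, Fm, Gdim.
Reading the progression, the first chord not in that set is A♭m, so the modulation leaves A♭ major there.
The chord immediately before A♭m is D♭, which is diatonic to both keys: IV in A♭ major and VII in E♭ minor.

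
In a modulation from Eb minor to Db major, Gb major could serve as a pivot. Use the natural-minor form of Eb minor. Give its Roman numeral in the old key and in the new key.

III in Eb minor; IV in Db major

The scale of Eb minor (natural minor) is Eb F Gb Ab Bb Cb Db; Gb is degree 3, and the triad built there (Gb-Bb-Db) is major, so it is III.
The scale of Db major is Db Eb F Gb Ab Bb C; Gb is degree 4, and the triad built there (Gb-Bb-Db) is major, so it is IV.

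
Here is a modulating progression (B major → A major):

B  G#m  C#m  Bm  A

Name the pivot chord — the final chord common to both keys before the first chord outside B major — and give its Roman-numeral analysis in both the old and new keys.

C#m — ii in B major, iii in A major

Chords diatonic to B major: B, C#m, D#m, E, F#, G#m, A#dim.
Reading the progression, the first chord not in that set is Bm, so the modulation leaves B major there.
The chord immediately before Bm is C#m, which is diatonic to both keys: ii in B major and iii in A major.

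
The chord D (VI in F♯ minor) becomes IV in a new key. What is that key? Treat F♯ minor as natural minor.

The numeral IV denotes a major triad on scale degree 4. With D on degree 4, the tonic of the new key is A.
Degree 4 carries a major triad in major keys, so the destination is A major.
Check: the diatonic triads of A major are A (I), Bm (ii), C♯m (iii), D (IV), E (V), F♯m (vi), G♯dim (vii°) — D is indeed IV.

A major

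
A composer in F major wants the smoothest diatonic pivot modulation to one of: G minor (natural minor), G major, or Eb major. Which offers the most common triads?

Triads of F major: F major (I), G minor (ii), A minor (iii), Bb major (IV), C major (V), D minor (vi), E diminished (vii°).
G minor (natural minor) shares 4: F, Gm, Bb, Dm.
G major shares 2: Am, C.
Eb major shares 2: Gm, Bb.
The most common triads (4) are shared with G minor.

G minor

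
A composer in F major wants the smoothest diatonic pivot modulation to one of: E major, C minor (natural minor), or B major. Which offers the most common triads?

Triads of F major: F (I), Gm (ii), Am (iii), Bb (IV), C (V), Dm (vi), Edim (vii°).
E major shares 0: none.
C minor (natural minor) shares 2: Gm, Bb.
B major shares 0: none.
The most common triads (2) are shared with C minor.

C minor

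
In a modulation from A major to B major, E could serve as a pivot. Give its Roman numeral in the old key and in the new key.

V in A major; IV in B major

The scale of A major is A B C# D E F# G#; E is degree 5, and the triad built there (E-G#-B) is major, so it is V.
The scale of B major is B C# D# E F# G# A#; E is degree 4, and the triad built there (E-G#-B) is major, so it is IV.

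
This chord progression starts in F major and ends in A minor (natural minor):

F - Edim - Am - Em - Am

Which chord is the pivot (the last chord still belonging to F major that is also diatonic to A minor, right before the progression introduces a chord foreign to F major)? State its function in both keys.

Chords diatonic to F major: F, Gm, Am, Bb, C, Dm, Edim.
Reading the progression, the first chord not in that set is Em, so the modulation leaves F major there.
The chord immediately before Em is Am, which is diatonic to both keys: iii in F major and i in A minor.

Am — iii in F major, i in A minor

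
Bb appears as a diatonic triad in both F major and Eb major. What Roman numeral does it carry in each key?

IV in F major; V in Eb major

The scale of F major is F G A Bb C D E; Bb is degree 4, and the triad built there (Bb-D-F) is major, so it is IV.
The scale of Eb major is Eb F G Ab Bb C D; Bb is degree 5, and the triad built there (Bb-D-F) is major, so it is V.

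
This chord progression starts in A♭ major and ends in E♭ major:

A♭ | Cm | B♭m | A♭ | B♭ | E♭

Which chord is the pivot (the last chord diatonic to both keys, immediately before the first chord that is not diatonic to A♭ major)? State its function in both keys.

Chords diatonic to A♭ major: A♭, B♭m, Cm, D♭, E♭, Fm, Gdim.
Reading the progression, the first chord not in that set is B♭, so the modulation leaves A♭ major there.
The chord immediately before B♭ is A♭, which is diatonic to both keys: I in A♭ major and IV in E♭ major.

A♭ — I in A♭ major, IV in E♭ major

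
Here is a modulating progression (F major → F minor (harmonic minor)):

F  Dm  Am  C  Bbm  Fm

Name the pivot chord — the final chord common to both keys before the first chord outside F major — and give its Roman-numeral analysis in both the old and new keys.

Chords diatonic to F major: F, Gm, Am, Bb, C, Dm, Edim.
Reading the progression, the first chord not in that set is Bbm, so the modulation leaves F major there.
The chord immediately before Bbm is C, which is diatonic to both keys: V in F major and V in F minor.

C — V in F major, V in F minor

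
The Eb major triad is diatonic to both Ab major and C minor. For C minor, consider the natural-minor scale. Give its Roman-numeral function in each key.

V in Ab major; III in C minor

The scale of Ab major is Ab Bb C Db Eb F G; Eb is degree 5, and the triad built there (Eb-G-Bb) is major, so it is V.
The scale of C minor (natural minor) is C D Eb F G Ab Bb; Eb is degree 3, and the triad built there (Eb-G-Bb) is major, so it is III.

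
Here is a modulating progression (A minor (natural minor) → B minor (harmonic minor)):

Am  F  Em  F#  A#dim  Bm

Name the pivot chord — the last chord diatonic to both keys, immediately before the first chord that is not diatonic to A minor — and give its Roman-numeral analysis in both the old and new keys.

Chords diatonic to A minor: Am, Bdim, C, Dm, Em, F, G.
Reading the progression, the first chord not in that set is F#, so the modulation leaves A minor there.
The chord immediately before F# is Em, which is diatonic to both keys: v in A minor and iv in B minor.

Em — v in A minor, iv in B minor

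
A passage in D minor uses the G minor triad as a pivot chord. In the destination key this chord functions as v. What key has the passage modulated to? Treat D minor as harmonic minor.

The numeral v denotes a minor triad on scale degree 5. With G on degree 5, the tonic of the new key is C.
Degree 5 carries a minor triad in natural-minor keys, so the destination is C minor.
Check: the diatonic triads of C minor (natural minor) are Cm (i), Ddim (ii°), Eb (III), Fm (iv), Gm (v), Ab (VI), Bb (VII) — G minor is indeed v.

C minor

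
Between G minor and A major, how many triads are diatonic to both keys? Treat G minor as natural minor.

0

Diatonic triads of G minor (natural minor): Gm (i), Adim (ii°), Bb (III), Cm (iv), Dm (v), Eb (VI), F (VII).
Diatonic triads of A major: A (I), Bm (ii), C#m (iii), D (IV), E (V), F#m (vi), G#dim (vii°).
No triad has the same root and quality in both keys.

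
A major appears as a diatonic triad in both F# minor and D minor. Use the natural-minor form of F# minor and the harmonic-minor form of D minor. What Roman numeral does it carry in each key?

III in F# minor; V in D minor

The scale of F# minor (natural minor) is F# G# A B C# D E; A is degree 3, and the triad built there (A-C#-E) is major, so it is III.
The scale of D minor (harmonic minor) is D E F G A Bb C#; A is degree 5, and the triad built there (A-C#-E) is major, so it is V.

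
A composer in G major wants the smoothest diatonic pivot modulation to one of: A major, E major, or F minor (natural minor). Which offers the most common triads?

Triads of G major: G (I), Am (ii), Bm (iii), C (IV), D (V), Em (vi), F#dim (vii°).
A major shares 2: Bm, D.
E major shares 0: none.
F minor (natural minor) shares 0: none.
The most common triads (2) are shared with A major.

A major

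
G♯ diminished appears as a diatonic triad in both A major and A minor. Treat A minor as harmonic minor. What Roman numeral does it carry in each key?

The scale of A major is A B C♯ D E F♯ G♯; G♯ is degree 7, and the triad built there (G♯-B-D) is diminished, so it is vii°.
The scale of A minor (harmonic minor) is A B C D E F G♯; G♯ is degree 7, and the triad built there (G♯-B-D) is diminished, so it is vii°.

vii° in A major; vii° in A minor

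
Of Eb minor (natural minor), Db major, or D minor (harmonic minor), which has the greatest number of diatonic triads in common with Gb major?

Eb minor

Triads of Gb major: Gb major (I), Ab minor (ii), Bb minor (iii), Cb major (IV), Db major (V), Eb minor (vi), F diminished (vii°).
Eb minor (natural minor) shares 7: Gb, Abm, Bbm, Cb, Db, Ebm, Fdim.
Db major shares 4: Gb, Bbm, Db, Ebm.
D minor (harmonic minor) shares 0: none.
The most common triads (7) are shared with Eb minor.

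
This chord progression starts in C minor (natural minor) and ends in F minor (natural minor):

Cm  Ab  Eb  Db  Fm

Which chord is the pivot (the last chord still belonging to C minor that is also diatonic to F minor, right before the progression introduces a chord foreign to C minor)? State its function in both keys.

Eb — III in C minor, VII in F minor

Chords diatonic to C minor: Cm, Ddim, Eb, Fm, Gm, Ab, Bb.
Reading the progression, the first chord not in that set is Db, so the modulation leaves C minor there.
The chord immediately before Db is Eb, which is diatonic to both keys: III in C minor and VII in F minor.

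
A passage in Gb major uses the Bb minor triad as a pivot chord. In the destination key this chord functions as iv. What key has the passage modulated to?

F minor

The numeral iv denotes a minor triad on scale degree 4. With Bb on degree 4, the tonic of the new key is F.
Degree 4 carries a minor triad in minor keys, so the destination is F minor.
Check: the diatonic triads of F minor (natural minor) are Fm (i), Gdim (ii°), Ab (III), Bbm (iv), Cm (v), Db (VI), Eb (VII) — Bb minor is indeed iv.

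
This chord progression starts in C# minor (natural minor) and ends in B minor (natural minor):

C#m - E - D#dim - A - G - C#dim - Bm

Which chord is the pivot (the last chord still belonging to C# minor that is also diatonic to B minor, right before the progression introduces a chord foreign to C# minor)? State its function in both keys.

A — VI in C# minor, VII in B minor

Chords diatonic to C# minor: C#m, D#dim, E, F#m, G#m, A, B.
Reading the progression, the first chord not in that set is G, so the modulation leaves C# minor there.
The chord immediately before G is A, which is diatonic to both keys: VI in C# minor and VII in B minor.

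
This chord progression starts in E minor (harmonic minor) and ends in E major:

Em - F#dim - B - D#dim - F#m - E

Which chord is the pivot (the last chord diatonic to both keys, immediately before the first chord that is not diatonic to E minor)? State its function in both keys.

Chords diatonic to E minor: Em, F#dim, Gaug, Am, B, C, D#dim.
Reading the progression, the first chord not in that set is F#m, so the modulation leaves E minor there.
The chord immediately before F#m is D#dim, which is diatonic to both keys: vii° in E minor and vii° in E major.

D#dim — vii° in E minor, vii° in E major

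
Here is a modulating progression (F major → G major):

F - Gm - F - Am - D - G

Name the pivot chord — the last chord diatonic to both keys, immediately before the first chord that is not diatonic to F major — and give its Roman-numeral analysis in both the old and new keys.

Am — iii in F major, ii in G major

Chords diatonic to F major: F, Gm, Am, B♭, C, Dm, Edim.
Reading the progression, the first chord not in that set is D, so the modulation leaves F major there.
The chord immediately before D is Am, which is diatonic to both keys: iii in F major and ii in G major.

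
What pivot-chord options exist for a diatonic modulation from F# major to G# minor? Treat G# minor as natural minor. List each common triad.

Triads in F# major: F# major (I), G# minor (ii), A# minor (iii), B major (IV), C# major (V), D# minor (vi), E# diminished (vii°).
Triads in G# minor (natural minor): G# minor (i), A# diminished (ii°), B major (III), C# minor (iv), D# minor (v), E major (VI), F# major (VII).
Shared triads with their functions: F# major (I in F# major, VII in G# minor); G# minor (ii in F# major, i in G# minor); B major (IV in F# major, III in G# minor); D# minor (vi in F# major, v in G# minor).

F#, G#m, B, D#m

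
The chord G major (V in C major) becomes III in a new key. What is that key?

The numeral III denotes a major triad on scale degree 3. With G on degree 3, the tonic of the new key is E.
Degree 3 carries a major triad in natural-minor keys, so the destination is E minor.
Check: the diatonic triads of E minor (natural minor) are Em (i), F♯dim (ii°), G (III), Am (iv), Bm (v), C (VI), D (VII) — G major is indeed III.

E minor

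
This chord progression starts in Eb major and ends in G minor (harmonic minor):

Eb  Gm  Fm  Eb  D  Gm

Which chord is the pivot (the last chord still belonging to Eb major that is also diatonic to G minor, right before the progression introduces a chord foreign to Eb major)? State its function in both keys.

Chords diatonic to Eb major: Eb, Fm, Gm, Ab, Bb, Cm, Ddim.
Reading the progression, the first chord not in that set is D, so the modulation leaves Eb major there.
The chord immediately before D is Eb, which is diatonic to both keys: I in Eb major and VI in G minor.

Eb — I in Eb major, VI in G minor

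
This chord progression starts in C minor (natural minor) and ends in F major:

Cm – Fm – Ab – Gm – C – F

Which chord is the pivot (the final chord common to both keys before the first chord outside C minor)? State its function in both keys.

Gm — v in C minor, ii in F major

Chords diatonic to C minor: Cm, Ddim, Eb, Fm, Gm, Ab, Bb.
Reading the progression, the first chord not in that set is C, so the modulation leaves C minor there.
The chord immediately before C is Gm, which is diatonic to both keys: v in C minor and ii in F major.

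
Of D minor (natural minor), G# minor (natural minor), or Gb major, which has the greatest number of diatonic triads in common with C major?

D minor

Triads of C major: C major (I), D minor (ii), E minor (iii), F major (IV), G major (V), A minor (vi), B diminished (vii°).
D minor (natural minor) shares 4: C, Dm, F, Am.
G# minor (natural minor) shares 0: none.
Gb major shares 0: none.
The most common triads (4) are shared with D minor.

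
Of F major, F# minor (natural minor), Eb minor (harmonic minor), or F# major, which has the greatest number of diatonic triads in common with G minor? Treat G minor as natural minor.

F major

Triads of G minor (natural minor): Gm (i), Adim (ii°), Bb (III), Cm (iv), Dm (v), Eb (VI), F (VII).
F major shares 4: Gm, Bb, Dm, F.
F# minor (natural minor) shares 0: none.
Eb minor (harmonic minor) shares 1: Bb.
F# major shares 0: none.
The most common triads (4) are shared with F major.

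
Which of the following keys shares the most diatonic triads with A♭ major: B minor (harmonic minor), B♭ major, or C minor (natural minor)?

Triads of A♭ major: A♭ major (I), B♭ minor (ii), C minor (iii), D♭ major (IV), E♭ major (V), F minor (vi), G diminished (vii°).
B minor (harmonic minor) shares 0: none.
B♭ major shares 2: Cm, E♭.
C minor (natural minor) shares 4: A♭, Cm, E♭, Fm.
The most common triads (4) are shared with C minor.

C minor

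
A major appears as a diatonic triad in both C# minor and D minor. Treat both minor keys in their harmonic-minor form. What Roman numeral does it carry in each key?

The scale of C# minor (harmonic minor) is C# D# E F# G# A B#; A is degree 6, and the triad built there (A-C#-E) is major, so it is VI.
The scale of D minor (harmonic minor) is D E F G A Bb C#; A is degree 5, and the triad built there (A-C#-E) is major, so it is V.

VI in C# minor; V in D minor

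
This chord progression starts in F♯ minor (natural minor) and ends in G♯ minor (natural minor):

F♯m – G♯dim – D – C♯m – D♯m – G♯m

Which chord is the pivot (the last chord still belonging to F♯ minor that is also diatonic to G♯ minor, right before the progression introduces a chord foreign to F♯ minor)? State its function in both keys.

Chords diatonic to F♯ minor: F♯m, G♯dim, A, Bm, C♯m, D, E.
Reading the progression, the first chord not in that set is D♯m, so the modulation leaves F♯ minor there.
The chord immediately before D♯m is C♯m, which is diatonic to both keys: v in F♯ minor and iv in G♯ minor.

C♯m — v in F♯ minor, iv in G♯ minor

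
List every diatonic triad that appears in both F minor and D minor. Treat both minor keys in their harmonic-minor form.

Edim

Triads in F minor (harmonic minor): Fm (i), Gdim (ii°), Abaug (III+), Bbm (iv), C (V), Db (VI), Edim (vii°).
Triads in D minor (harmonic minor): Dm (i), Edim (ii°), Faug (III+), Gm (iv), A (V), Bb (VI), C#dim (vii°).
Shared triads with their functions: Edim (vii° in F minor, ii° in D minor).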